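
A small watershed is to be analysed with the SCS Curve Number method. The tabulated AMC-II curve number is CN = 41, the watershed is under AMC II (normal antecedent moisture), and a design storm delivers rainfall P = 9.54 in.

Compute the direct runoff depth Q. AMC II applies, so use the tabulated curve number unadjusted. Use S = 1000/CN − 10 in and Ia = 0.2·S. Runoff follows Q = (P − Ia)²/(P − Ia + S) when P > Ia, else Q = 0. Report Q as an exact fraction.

CN(II) = 41; AMC II needs no correction.
Max retention: S = 1000/41 − 10 = 590/41 in (≈ 14.390 in)
Ia = 0.2S: 0.2·14.390 = 2.878 in (exactly 118/41)
Excess rainfall: 9.540 − 2.878 = 6.662 in; P > Ia so Q > 0
Q: (13657/2050)² ÷ (43157/2050) = 186513649/88471850 in (≈ 2.108 in)

Q = 186513649/88471850 in ≈ 2.108 in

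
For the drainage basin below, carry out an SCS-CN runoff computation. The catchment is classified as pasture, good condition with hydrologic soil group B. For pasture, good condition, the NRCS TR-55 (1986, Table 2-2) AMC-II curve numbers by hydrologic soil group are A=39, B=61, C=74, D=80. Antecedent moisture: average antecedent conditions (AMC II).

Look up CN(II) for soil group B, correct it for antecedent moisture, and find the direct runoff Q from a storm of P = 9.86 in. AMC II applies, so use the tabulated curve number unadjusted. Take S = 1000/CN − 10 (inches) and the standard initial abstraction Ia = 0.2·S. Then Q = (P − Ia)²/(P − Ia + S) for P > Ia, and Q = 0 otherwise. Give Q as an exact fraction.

Q = 685025929/139302650 in ≈ 4.918 in

NRCS table: pasture, good condition, soil group B → CN(II) = 61
CN(II) = 61; AMC II needs no correction.
S = 1000/61 − 10 = 390/61 in ≈ 6.393 in
Initial abstraction Ia = S/5 = (390/61)/5 = 78/61 ≈ 1.279 in
Excess rainfall: 9.860 − 1.279 = 8.581 in; P > Ia so Q > 0
Runoff Q = (P−Ia)²/(P−Ia+S) = (8.581)²/(8.581+6.393) = 685025929/139302650 ≈ 4.918 in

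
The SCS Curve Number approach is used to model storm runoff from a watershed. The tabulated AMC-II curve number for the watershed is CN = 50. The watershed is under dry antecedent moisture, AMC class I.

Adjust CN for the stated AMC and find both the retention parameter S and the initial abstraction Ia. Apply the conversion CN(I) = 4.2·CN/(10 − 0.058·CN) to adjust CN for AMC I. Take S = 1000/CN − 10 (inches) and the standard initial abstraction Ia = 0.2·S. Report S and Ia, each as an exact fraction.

CN(I) from CN(II)=50: (4.2·50)/(10 − 0.058·50) = 2100/71 ≈ 29.577
Retention S: 1000/CN − 10 with CN=29.577 → S = 500/21 ≈ 23.810 in
Ia = 0.2·(500/21) = 100/21 in ≈ 4.762 in

S = 500/21 in ≈ 23.810 in; Ia = 100/21 in ≈ 4.762 in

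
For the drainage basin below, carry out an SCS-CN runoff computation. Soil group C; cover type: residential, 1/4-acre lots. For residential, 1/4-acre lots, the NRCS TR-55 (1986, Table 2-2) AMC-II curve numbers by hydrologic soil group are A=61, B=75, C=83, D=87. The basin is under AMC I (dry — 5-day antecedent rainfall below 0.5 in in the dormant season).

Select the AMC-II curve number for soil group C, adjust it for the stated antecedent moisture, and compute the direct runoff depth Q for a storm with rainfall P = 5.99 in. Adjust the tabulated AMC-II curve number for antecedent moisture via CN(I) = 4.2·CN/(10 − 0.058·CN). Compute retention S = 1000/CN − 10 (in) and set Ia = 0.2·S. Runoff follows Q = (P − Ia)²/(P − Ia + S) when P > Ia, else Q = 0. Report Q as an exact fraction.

NRCS table: residential, 1/4-acre lots, soil group C → CN(II) = 83
Dry (AMC I): CN(I) = 4.2·83/(10 − 0.058·83) = (1743/5)/(2593/500) = 174300/2593 ≈ 67.219
S = 1000/(174300/2593) − 10 = 8500/1743 in ≈ 4.877 in
Ia = 0.2·(8500/1743) = 1700/1743 in ≈ 0.975 in
Excess rainfall: 5.990 − 0.975 = 5.015 in; P > Ia so Q > 0
Runoff Q = (P−Ia)²/(P−Ia+S) = (5.015)²/(5.015+4.877) = 763975639249/300503135100 ≈ 2.542 in

Q = 763975639249/300503135100 in ≈ 2.542 in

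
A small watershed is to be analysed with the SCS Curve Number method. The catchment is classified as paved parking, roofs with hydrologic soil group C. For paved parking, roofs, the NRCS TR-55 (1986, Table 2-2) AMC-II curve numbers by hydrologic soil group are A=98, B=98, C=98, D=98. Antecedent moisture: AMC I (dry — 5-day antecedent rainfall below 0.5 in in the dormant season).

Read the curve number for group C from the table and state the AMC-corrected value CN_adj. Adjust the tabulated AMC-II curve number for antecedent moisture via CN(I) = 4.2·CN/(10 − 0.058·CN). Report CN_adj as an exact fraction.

NRCS table: paved parking, roofs, soil group C → CN(II) = 98
Adjust CN=98 to AMC I: 4.2·98/(10 − 0.058·98) → (2058/5) ÷ (1079/250) = 102900/1079 ≈ 95.366

CN_adj = 102900/1079 ≈ 95.366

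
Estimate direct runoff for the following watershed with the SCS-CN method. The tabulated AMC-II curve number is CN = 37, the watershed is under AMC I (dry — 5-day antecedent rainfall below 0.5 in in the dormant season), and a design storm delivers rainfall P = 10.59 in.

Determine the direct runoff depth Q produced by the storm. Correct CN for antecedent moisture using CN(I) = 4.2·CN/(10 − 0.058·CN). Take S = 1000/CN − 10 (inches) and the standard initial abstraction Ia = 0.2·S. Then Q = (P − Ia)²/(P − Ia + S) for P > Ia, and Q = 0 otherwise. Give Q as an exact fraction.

Q = 9369721/65441900 in ≈ 0.143 in

Adjust CN=37 to AMC I: 4.2·37/(10 − 0.058·37) → (777/5) ÷ (3927/500) = 3700/187 ≈ 19.786
Retention S: 1000/CN − 10 with CN=19.786 → S = 1500/37 ≈ 40.541 in
Ia = 0.2S: 0.2·40.541 = 8.108 in (exactly 300/37)
Since P=10.590 > Ia=8.108: effective rainfall P−Ia = 9183/3700 in
Q: (9183/3700)² ÷ (159183/3700) = 9369721/65441900 in (≈ 0.143 in)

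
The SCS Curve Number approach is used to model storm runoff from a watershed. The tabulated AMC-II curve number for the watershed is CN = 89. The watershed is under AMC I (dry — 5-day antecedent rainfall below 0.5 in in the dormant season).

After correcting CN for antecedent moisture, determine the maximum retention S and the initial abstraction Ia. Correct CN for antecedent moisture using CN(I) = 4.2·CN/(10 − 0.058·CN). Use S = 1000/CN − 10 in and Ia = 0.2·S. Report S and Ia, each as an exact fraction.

Dry (AMC I): CN(I) = 4.2·89/(10 − 0.058·89) = (1869/5)/(2419/500) = 186900/2419 ≈ 77.263
Max retention: S = 1000/(186900/2419) − 10 = 5500/1869 in (≈ 2.943 in)
Ia = 0.2S: 0.2·2.943 = 0.589 in (exactly 1100/1869)

S = 5500/1869 in ≈ 2.943 in; Ia = 1100/1869 in ≈ 0.589 in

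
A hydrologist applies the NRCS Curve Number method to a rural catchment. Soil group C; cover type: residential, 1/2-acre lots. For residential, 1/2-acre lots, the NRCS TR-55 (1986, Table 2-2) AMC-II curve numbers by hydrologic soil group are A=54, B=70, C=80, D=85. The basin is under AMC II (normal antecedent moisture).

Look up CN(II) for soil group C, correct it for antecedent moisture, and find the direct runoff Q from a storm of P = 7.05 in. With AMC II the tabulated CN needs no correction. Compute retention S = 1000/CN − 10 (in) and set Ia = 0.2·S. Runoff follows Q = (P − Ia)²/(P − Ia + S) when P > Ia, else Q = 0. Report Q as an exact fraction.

Q = 17161/3620 in ≈ 4.741 in

NRCS table: residential, 1/2-acre lots, soil group C → CN(II) = 80
CN(II) = 80; AMC II needs no correction.
Retention S: 1000/CN − 10 with CN=80.000 → S = 5/2 ≈ 2.500 in
Initial abstraction Ia = S/5 = (5/2)/5 = 1/2 ≈ 0.500 in
Since P=7.050 > Ia=0.500: effective rainfall P−Ia = 131/20 in
Runoff Q = (P−Ia)²/(P−Ia+S) = (6.550)²/(6.550+2.500) = 17161/3620 ≈ 4.741 in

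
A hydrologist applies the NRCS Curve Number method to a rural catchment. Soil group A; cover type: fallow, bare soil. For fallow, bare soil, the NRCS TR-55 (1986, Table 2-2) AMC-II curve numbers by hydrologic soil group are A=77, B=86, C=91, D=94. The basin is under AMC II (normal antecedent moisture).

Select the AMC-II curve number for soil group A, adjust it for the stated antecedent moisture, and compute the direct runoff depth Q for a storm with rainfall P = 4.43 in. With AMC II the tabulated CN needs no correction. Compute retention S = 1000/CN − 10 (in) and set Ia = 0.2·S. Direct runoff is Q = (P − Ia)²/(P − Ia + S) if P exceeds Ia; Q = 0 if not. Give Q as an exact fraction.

NRCS table: fallow, bare soil, soil group A → CN(II) = 77
Average conditions: CN = 77 (no AMC adjustment).
S = 1000/77 − 10 = 230/77 in ≈ 2.987 in
Ia = 0.2S: 0.2·2.987 = 0.597 in (exactly 46/77)
Since P=4.430 > Ia=0.597: effective rainfall P−Ia = 29511/7700 in
Q = (29511/7700)²/((29511/7700) + 230/77) = (870899121/59290000)/(52511/7700) = 870899121/404334700 in ≈ 2.154 in

Q = 870899121/404334700 in ≈ 2.154 in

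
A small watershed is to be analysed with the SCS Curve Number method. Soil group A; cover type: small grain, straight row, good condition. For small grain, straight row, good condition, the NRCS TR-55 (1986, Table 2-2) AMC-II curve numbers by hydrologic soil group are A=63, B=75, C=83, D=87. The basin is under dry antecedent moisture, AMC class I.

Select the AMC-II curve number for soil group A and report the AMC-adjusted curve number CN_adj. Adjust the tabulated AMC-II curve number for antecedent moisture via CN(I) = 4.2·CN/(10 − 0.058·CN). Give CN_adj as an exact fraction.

NRCS table: small grain, straight row, good condition, soil group A → CN(II) = 63
Dry (AMC I): CN(I) = 4.2·63/(10 − 0.058·63) = (1323/5)/(3173/500) = 132300/3173 ≈ 41.696

CN_adj = 132300/3173 ≈ 41.696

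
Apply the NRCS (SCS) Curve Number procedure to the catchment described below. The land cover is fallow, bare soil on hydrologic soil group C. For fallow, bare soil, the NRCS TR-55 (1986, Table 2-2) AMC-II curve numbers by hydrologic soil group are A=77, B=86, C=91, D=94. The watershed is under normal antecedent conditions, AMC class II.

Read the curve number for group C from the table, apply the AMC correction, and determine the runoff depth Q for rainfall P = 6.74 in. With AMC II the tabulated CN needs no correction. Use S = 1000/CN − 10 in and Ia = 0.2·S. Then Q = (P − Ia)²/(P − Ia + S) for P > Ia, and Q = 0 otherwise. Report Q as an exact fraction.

NRCS table: fallow, bare soil, soil group C → CN(II) = 91
AMC II — tabulated CN = 91 applies directly.
S = 1000/91 − 10 = 90/91 in ≈ 0.989 in
Ia = 0.2·(90/91) = 18/91 in ≈ 0.198 in
Excess rainfall: 6.740 − 0.198 = 6.542 in; P > Ia so Q > 0
Q: (29767/4550)² ÷ (34267/4550) = 886074289/155914850 in (≈ 5.683 in)

Q = 886074289/155914850 in ≈ 5.683 in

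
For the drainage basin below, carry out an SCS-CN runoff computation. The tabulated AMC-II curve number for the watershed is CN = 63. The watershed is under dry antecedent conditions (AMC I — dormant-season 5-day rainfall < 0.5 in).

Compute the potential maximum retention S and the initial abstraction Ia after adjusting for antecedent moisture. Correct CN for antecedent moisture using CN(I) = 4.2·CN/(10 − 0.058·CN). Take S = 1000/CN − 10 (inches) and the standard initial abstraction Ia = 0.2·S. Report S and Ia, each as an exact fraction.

Adjust CN=63 to AMC I: 4.2·63/(10 − 0.058·63) → (1323/5) ÷ (3173/500) = 132300/3173 ≈ 41.696
S = 1000/(132300/3173) − 10 = 18500/1323 in ≈ 13.983 in
Ia = 0.2S: 0.2·13.983 = 2.797 in (exactly 3700/1323)

S = 18500/1323 in ≈ 13.983 in; Ia = 3700/1323 in ≈ 2.797 in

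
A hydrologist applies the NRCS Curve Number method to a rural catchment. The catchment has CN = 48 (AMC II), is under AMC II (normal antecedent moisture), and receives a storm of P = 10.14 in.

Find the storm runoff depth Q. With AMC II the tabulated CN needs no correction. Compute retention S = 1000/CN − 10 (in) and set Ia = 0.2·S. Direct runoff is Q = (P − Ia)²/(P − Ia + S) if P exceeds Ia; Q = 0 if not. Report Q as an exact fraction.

Q = 55016/16275 in ≈ 3.380 in

CN(II) = 48; AMC II needs no correction.
S = 1000/48 − 10 = 65/6 in ≈ 10.833 in
Ia = 0.2·(65/6) = 13/6 in ≈ 2.167 in
P − Ia = 10.140 − 2.167 = 598/75 ≈ 7.973 in (> 0, runoff occurs)
Q = (598/75)²/((598/75) + 65/6) = (357604/5625)/(2821/150) = 55016/16275 in ≈ 3.380 in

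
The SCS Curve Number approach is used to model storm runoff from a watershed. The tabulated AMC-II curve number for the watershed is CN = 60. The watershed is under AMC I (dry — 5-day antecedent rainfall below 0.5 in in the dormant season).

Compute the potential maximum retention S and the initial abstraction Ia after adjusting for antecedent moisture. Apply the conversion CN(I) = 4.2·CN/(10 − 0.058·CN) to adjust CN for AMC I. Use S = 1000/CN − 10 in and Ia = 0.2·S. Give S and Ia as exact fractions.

S = 1000/63 in ≈ 15.873 in; Ia = 200/63 in ≈ 3.175 in

Adjust CN=60 to AMC I: 4.2·60/(10 − 0.058·60) → 252 ÷ (163/25) = 6300/163 ≈ 38.650
Retention S: 1000/CN − 10 with CN=38.650 → S = 1000/63 ≈ 15.873 in
Ia = 0.2S: 0.2·15.873 = 3.175 in (exactly 200/63)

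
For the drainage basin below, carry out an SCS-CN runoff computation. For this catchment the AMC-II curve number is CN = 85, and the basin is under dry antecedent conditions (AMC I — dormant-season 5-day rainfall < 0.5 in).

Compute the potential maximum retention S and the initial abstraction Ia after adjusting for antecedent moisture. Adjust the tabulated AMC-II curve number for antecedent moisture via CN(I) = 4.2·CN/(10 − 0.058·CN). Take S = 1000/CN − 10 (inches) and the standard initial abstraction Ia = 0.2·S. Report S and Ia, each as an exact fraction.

Dry (AMC I): CN(I) = 4.2·85/(10 − 0.058·85) = 357/(507/100) = 11900/169 ≈ 70.414
Max retention: S = 1000/(11900/169) − 10 = 500/119 in (≈ 4.202 in)
Ia = 0.2S: 0.2·4.202 = 0.840 in (exactly 100/119)

S = 500/119 in ≈ 4.202 in; Ia = 100/119 in ≈ 0.840 in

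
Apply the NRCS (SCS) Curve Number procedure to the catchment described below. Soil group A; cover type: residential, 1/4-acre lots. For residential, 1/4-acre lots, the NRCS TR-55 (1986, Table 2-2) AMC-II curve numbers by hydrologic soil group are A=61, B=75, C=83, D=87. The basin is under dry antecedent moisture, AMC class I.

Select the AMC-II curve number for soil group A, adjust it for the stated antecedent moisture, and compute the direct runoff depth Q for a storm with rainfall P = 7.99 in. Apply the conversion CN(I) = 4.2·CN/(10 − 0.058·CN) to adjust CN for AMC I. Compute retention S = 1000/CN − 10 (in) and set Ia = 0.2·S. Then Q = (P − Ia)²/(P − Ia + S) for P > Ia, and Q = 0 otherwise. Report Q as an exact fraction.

Q = 44594035929/36772087100 in ≈ 1.213 in

NRCS table: residential, 1/4-acre lots, soil group A → CN(II) = 61
Dry (AMC I): CN(I) = 4.2·61/(10 − 0.058·61) = (1281/5)/(3231/500) = 42700/1077 ≈ 39.647
S = 1000/(42700/1077) − 10 = 6500/427 in ≈ 15.222 in
Ia = 0.2S: 0.2·15.222 = 3.044 in (exactly 1300/427)
Since P=7.990 > Ia=3.044: effective rainfall P−Ia = 211173/42700 in
Runoff Q = (P−Ia)²/(P−Ia+S) = (4.946)²/(4.946+15.222) = 44594035929/36772087100 ≈ 1.213 in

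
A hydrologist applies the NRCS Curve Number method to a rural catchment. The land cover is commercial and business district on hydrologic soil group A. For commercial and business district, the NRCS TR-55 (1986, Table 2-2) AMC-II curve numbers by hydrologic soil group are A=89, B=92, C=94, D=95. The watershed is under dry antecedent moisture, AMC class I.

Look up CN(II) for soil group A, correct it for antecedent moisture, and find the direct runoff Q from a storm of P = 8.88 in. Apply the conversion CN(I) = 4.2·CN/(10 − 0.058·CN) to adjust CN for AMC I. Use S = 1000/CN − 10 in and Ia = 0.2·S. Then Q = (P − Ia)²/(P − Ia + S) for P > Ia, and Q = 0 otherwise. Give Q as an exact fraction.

NRCS table: commercial and business district, soil group A → CN(II) = 89
Adjust CN=89 to AMC I: 4.2·89/(10 − 0.058·89) → (1869/5) ÷ (2419/500) = 186900/2419 ≈ 77.263
S = 1000/(186900/2419) − 10 = 5500/1869 in ≈ 2.943 in
Ia = 0.2S: 0.2·2.943 = 0.589 in (exactly 1100/1869)
Since P=8.880 > Ia=0.589: effective rainfall P−Ia = 387418/46725 in
Q: (387418/46725)² ÷ (524918/46725) = 75046353362/12263396775 in (≈ 6.120 in)

Q = 75046353362/12263396775 in ≈ 6.120 in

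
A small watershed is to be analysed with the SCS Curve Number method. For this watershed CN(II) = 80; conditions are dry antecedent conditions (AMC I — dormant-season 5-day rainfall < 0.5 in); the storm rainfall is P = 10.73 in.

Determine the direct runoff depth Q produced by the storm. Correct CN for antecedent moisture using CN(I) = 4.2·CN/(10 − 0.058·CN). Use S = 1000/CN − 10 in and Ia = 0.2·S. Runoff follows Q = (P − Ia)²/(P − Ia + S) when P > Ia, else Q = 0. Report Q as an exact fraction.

CN(I) from CN(II)=80: (4.2·80)/(10 − 0.058·80) = 4200/67 ≈ 62.687
Max retention: S = 1000/(4200/67) − 10 = 125/21 in (≈ 5.952 in)
Ia = 0.2S: 0.2·5.952 = 1.190 in (exactly 25/21)
Since P=10.730 > Ia=1.190: effective rainfall P−Ia = 20033/2100 in
Runoff Q = (P−Ia)²/(P−Ia+S) = (9.540)²/(9.540+5.952) = 401321089/68319300 ≈ 5.874 in

Q = 401321089/68319300 in ≈ 5.874 in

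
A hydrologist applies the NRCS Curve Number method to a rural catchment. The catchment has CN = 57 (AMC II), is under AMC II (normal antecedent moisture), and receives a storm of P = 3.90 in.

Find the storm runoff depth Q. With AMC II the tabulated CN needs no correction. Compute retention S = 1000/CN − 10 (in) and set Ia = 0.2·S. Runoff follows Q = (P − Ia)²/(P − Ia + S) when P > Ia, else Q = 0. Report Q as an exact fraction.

Average conditions: CN = 57 (no AMC adjustment).
Max retention: S = 1000/57 − 10 = 430/57 in (≈ 7.544 in)
Ia = 0.2S: 0.2·7.544 = 1.509 in (exactly 86/57)
Since P=3.900 > Ia=1.509: effective rainfall P−Ia = 1363/570 in
Runoff Q = (P−Ia)²/(P−Ia+S) = (2.391)²/(2.391+7.544) = 1857769/3227910 ≈ 0.576 in

Q = 1857769/3227910 in ≈ 0.576 in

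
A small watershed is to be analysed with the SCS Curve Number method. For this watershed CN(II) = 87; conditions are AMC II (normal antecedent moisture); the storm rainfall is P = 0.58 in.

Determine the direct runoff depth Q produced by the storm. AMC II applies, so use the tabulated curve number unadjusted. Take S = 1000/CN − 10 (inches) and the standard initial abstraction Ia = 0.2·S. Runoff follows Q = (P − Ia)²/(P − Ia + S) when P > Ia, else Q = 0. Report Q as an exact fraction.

Average conditions: CN = 87 (no AMC adjustment).
S = 1000/87 − 10 = 130/87 in ≈ 1.494 in
Ia = 0.2S: 0.2·1.494 = 0.299 in (exactly 26/87)
Since P=0.580 > Ia=0.299: effective rainfall P−Ia = 1223/4350 in
Runoff Q = (P−Ia)²/(P−Ia+S) = (0.281)²/(0.281+1.494) = 1495729/33595050 ≈ 0.045 in

Q = 1495729/33595050 in ≈ 0.045 in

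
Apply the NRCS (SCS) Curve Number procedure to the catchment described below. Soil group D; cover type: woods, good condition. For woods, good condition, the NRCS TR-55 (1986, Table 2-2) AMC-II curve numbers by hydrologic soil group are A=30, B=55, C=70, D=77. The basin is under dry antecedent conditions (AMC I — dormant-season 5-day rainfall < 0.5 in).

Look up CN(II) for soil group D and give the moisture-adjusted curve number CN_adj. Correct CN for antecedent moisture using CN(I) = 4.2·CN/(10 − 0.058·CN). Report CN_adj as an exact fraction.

NRCS table: woods, good condition, soil group D → CN(II) = 77
Dry (AMC I): CN(I) = 4.2·77/(10 − 0.058·77) = (1617/5)/(2767/500) = 161700/2767 ≈ 58.439

CN_adj = 161700/2767 ≈ 58.439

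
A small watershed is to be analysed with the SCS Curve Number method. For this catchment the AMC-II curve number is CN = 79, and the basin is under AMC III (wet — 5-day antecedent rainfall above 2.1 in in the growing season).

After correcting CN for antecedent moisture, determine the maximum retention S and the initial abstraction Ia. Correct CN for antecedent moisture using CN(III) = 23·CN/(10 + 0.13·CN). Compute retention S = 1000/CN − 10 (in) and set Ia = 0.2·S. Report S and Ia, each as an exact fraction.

S = 2100/1817 in ≈ 1.156 in; Ia = 420/1817 in ≈ 0.231 in

Wet (AMC III): CN(III) = 23·79/(10 + 0.13·79) = 1817/(2027/100) = 181700/2027 ≈ 89.640
S = 1000/(181700/2027) − 10 = 2100/1817 in ≈ 1.156 in
Ia = 0.2S: 0.2·1.156 = 0.231 in (exactly 420/1817)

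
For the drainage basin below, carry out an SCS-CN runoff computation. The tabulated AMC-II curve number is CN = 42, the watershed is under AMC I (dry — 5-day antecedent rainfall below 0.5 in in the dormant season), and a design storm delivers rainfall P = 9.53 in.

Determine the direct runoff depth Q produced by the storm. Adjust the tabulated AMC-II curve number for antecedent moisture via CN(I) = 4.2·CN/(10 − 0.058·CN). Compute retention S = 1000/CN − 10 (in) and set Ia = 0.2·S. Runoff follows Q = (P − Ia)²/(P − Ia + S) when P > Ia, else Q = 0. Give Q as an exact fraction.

Q = 16971054529/69690039300 in ≈ 0.244 in

CN(I) from CN(II)=42: (4.2·42)/(10 − 0.058·42) = 44100/1891 ≈ 23.321
Max retention: S = 1000/(44100/1891) − 10 = 14500/441 in (≈ 32.880 in)
Initial abstraction Ia = S/5 = (14500/441)/5 = 2900/441 ≈ 6.576 in
P − Ia = 9.530 − 6.576 = 130273/44100 ≈ 2.954 in (> 0, runoff occurs)
Runoff Q = (P−Ia)²/(P−Ia+S) = (2.954)²/(2.954+32.880) = 16971054529/69690039300 ≈ 0.244 in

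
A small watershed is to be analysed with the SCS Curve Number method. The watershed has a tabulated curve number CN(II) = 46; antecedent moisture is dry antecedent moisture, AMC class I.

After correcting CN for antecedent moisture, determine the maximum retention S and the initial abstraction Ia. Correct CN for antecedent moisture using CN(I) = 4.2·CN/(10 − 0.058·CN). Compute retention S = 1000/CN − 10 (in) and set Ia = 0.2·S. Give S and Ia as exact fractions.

Adjust CN=46 to AMC I: 4.2·46/(10 − 0.058·46) → (966/5) ÷ (1833/250) = 16100/611 ≈ 26.350
Retention S: 1000/CN − 10 with CN=26.350 → S = 4500/161 ≈ 27.950 in
Ia = 0.2S: 0.2·27.950 = 5.590 in (exactly 900/161)

S = 4500/161 in ≈ 27.950 in; Ia = 900/161 in ≈ 5.590 in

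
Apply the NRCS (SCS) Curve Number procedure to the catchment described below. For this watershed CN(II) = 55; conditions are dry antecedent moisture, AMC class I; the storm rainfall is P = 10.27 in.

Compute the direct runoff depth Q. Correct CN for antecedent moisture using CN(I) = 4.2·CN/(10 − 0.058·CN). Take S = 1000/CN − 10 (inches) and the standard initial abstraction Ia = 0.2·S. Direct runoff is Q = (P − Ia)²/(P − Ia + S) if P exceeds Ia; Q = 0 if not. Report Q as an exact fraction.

Q = 2408748241/1532908300 in ≈ 1.571 in

Adjust CN=55 to AMC I: 4.2·55/(10 − 0.058·55) → 231 ÷ (681/100) = 7700/227 ≈ 33.921
Max retention: S = 1000/(7700/227) − 10 = 1500/77 in (≈ 19.481 in)
Ia = 0.2S: 0.2·19.481 = 3.896 in (exactly 300/77)
Excess rainfall: 10.270 − 3.896 = 6.374 in; P > Ia so Q > 0
Q: (49079/7700)² ÷ (199079/7700) = 2408748241/1532908300 in (≈ 1.571 in)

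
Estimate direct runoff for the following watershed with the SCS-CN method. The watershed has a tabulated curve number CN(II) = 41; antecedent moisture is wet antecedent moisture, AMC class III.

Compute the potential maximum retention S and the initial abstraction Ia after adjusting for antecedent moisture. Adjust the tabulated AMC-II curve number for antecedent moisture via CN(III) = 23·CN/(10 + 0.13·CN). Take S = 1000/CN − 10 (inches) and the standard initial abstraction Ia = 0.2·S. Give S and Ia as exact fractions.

S = 5900/943 in ≈ 6.257 in; Ia = 1180/943 in ≈ 1.251 in

Wet (AMC III): CN(III) = 23·41/(10 + 0.13·41) = 943/(1533/100) = 94300/1533 ≈ 61.513
Retention S: 1000/CN − 10 with CN=61.513 → S = 5900/943 ≈ 6.257 in
Ia = 0.2S: 0.2·6.257 = 1.251 in (exactly 1180/943)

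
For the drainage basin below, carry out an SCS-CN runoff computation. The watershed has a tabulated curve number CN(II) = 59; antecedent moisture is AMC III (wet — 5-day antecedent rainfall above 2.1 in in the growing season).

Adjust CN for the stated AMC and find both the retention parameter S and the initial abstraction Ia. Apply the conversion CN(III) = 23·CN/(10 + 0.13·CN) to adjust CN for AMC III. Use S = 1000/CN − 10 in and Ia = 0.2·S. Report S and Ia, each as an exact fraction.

S = 4100/1357 in ≈ 3.021 in; Ia = 820/1357 in ≈ 0.604 in

CN(III) from CN(II)=59: (23·59)/(10 + 0.13·59) = 135700/1767 ≈ 76.797
S = 1000/(135700/1767) − 10 = 4100/1357 in ≈ 3.021 in
Initial abstraction Ia = S/5 = (4100/1357)/5 = 820/1357 ≈ 0.604 in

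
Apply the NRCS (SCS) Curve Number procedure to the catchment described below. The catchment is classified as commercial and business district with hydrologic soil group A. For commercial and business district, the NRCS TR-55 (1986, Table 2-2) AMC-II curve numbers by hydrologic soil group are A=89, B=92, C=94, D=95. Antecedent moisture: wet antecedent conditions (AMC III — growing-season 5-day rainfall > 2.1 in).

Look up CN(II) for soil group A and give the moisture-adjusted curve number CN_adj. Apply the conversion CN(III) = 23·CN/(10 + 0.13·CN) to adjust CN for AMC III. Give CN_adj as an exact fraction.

CN_adj = 204700/2157 ≈ 94.900

NRCS table: commercial and business district, soil group A → CN(II) = 89
Adjust CN=89 to AMC III: 23·89/(10 + 0.13·89) → 2047 ÷ (2157/100) = 204700/2157 ≈ 94.900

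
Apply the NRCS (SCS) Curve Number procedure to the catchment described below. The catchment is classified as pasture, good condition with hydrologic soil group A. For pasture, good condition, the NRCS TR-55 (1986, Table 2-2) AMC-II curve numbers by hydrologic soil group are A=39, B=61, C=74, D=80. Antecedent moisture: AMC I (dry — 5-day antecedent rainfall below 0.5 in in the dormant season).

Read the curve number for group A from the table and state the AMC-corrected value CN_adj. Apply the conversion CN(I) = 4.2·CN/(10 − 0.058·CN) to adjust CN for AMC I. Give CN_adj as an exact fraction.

NRCS table: pasture, good condition, soil group A → CN(II) = 39
Dry (AMC I): CN(I) = 4.2·39/(10 − 0.058·39) = (819/5)/(3869/500) = 81900/3869 ≈ 21.168

CN_adj = 81900/3869 ≈ 21.168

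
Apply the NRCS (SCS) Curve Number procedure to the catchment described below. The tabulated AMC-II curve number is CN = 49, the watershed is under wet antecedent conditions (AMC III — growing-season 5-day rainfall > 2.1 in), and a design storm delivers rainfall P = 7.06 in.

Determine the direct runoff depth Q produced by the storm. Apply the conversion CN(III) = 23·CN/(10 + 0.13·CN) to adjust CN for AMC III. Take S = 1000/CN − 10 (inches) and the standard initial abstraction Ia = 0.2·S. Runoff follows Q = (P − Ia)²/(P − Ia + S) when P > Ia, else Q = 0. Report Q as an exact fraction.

Q = 120291742561/33913176850 in ≈ 3.547 in

Adjust CN=49 to AMC III: 23·49/(10 + 0.13·49) → 1127 ÷ (1637/100) = 112700/1637 ≈ 68.845
Retention S: 1000/CN − 10 with CN=68.845 → S = 5100/1127 ≈ 4.525 in
Ia = 0.2·(5100/1127) = 1020/1127 in ≈ 0.905 in
Excess rainfall: 7.060 − 0.905 = 6.155 in; P > Ia so Q > 0
Q = (346831/56350)²/((346831/56350) + 5100/1127) = (120291742561/3175322500)/(601831/56350) = 120291742561/33913176850 in ≈ 3.547 in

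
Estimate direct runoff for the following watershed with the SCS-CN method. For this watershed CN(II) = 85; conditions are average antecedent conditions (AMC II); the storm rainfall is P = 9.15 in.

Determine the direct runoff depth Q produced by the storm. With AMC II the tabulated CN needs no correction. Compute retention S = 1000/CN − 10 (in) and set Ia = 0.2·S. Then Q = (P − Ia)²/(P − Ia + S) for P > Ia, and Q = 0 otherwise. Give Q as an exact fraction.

Q = 994009/135660 in ≈ 7.327 in

CN(II) = 85; AMC II needs no correction.
Retention S: 1000/CN − 10 with CN=85.000 → S = 30/17 ≈ 1.765 in
Initial abstraction Ia = S/5 = (30/17)/5 = 6/17 ≈ 0.353 in
Excess rainfall: 9.150 − 0.353 = 8.797 in; P > Ia so Q > 0
Runoff Q = (P−Ia)²/(P−Ia+S) = (8.797)²/(8.797+1.765) = 994009/135660 ≈ 7.327 in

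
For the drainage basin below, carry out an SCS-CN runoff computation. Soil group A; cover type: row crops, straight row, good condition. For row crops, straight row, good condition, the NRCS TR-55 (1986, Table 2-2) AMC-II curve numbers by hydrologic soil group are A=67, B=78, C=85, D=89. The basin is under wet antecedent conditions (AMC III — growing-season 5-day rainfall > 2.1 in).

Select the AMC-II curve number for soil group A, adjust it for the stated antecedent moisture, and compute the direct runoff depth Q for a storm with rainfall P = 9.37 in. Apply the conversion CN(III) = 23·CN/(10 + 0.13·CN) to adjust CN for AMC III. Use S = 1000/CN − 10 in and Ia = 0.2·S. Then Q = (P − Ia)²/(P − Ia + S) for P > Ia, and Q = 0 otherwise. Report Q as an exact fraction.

NRCS table: row crops, straight row, good condition, soil group A → CN(II) = 67
Wet (AMC III): CN(III) = 23·67/(10 + 0.13·67) = 1541/(1871/100) = 154100/1871 ≈ 82.362
Max retention: S = 1000/(154100/1871) − 10 = 3300/1541 in (≈ 2.141 in)
Ia = 0.2S: 0.2·2.141 = 0.428 in (exactly 660/1541)
Since P=9.370 > Ia=0.428: effective rainfall P−Ia = 1377917/154100 in
Runoff Q = (P−Ia)²/(P−Ia+S) = (8.942)²/(8.942+2.141) = 1898655258889/263190009700 ≈ 7.214 in

Q = 1898655258889/263190009700 in ≈ 7.214 in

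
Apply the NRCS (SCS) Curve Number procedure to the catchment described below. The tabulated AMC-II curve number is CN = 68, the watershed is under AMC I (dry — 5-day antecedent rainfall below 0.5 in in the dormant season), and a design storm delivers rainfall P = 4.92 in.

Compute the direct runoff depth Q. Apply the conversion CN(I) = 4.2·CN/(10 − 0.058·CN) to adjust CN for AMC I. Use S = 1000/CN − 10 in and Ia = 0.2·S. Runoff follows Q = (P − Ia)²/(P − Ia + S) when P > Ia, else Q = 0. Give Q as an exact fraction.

Dry (AMC I): CN(I) = 4.2·68/(10 − 0.058·68) = (1428/5)/(757/125) = 35700/757 ≈ 47.160
S = 1000/(35700/757) − 10 = 4000/357 in ≈ 11.204 in
Initial abstraction Ia = S/5 = (4000/357)/5 = 800/357 ≈ 2.241 in
Since P=4.920 > Ia=2.241: effective rainfall P−Ia = 23911/8925 in
Q: (23911/8925)² ÷ (123911/8925) = 571735921/1105905675 in (≈ 0.517 in)

Q = 571735921/1105905675 in ≈ 0.517 in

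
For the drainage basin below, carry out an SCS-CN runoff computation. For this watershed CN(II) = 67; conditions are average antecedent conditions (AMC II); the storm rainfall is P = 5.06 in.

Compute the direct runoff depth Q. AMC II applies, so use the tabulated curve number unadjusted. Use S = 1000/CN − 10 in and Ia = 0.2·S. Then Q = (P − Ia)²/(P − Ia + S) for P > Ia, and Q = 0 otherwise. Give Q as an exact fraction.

Q = 16940891/9182350 in ≈ 1.845 in

Average conditions: CN = 67 (no AMC adjustment).
Max retention: S = 1000/67 − 10 = 330/67 in (≈ 4.925 in)
Initial abstraction Ia = S/5 = (330/67)/5 = 66/67 ≈ 0.985 in
Since P=5.060 > Ia=0.985: effective rainfall P−Ia = 13651/3350 in
Q = (13651/3350)²/((13651/3350) + 330/67) = (186349801/11222500)/(30151/3350) = 16940891/9182350 in ≈ 1.845 in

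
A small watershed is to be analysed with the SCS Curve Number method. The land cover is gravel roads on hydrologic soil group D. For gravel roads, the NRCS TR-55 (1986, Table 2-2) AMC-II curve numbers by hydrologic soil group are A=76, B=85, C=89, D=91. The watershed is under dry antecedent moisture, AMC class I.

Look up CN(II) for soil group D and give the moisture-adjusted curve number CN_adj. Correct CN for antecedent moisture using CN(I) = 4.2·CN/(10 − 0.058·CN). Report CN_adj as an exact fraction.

NRCS table: gravel roads, soil group D → CN(II) = 91
Adjust CN=91 to AMC I: 4.2·91/(10 − 0.058·91) → (1911/5) ÷ (2361/500) = 63700/787 ≈ 80.940

CN_adj = 63700/787 ≈ 80.940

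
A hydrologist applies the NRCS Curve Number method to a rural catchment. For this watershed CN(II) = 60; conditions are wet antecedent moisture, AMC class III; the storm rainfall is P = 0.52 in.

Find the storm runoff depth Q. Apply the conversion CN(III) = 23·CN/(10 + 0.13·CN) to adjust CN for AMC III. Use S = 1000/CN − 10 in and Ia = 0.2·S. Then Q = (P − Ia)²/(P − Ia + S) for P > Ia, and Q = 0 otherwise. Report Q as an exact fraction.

Adjust CN=60 to AMC III: 23·60/(10 + 0.13·60) → 1380 ÷ (89/5) = 6900/89 ≈ 77.528
Max retention: S = 1000/(6900/89) − 10 = 200/69 in (≈ 2.899 in)
Initial abstraction Ia = S/5 = (200/69)/5 = 40/69 ≈ 0.580 in
P = 0.520 ≤ Ia = 0.580 in: entire storm abstracted, Q = 0.

Q = 0 in ≈ 0.000 in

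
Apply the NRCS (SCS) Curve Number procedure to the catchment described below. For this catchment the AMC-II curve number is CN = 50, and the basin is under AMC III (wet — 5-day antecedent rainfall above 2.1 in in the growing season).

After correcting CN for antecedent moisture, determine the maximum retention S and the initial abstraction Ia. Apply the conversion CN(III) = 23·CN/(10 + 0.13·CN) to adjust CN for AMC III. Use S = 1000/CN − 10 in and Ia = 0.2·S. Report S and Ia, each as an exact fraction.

S = 100/23 in ≈ 4.348 in; Ia = 20/23 in ≈ 0.870 in

Wet (AMC III): CN(III) = 23·50/(10 + 0.13·50) = 1150/(33/2) = 2300/33 ≈ 69.697
Retention S: 1000/CN − 10 with CN=69.697 → S = 100/23 ≈ 4.348 in
Initial abstraction Ia = S/5 = (100/23)/5 = 20/23 ≈ 0.870 in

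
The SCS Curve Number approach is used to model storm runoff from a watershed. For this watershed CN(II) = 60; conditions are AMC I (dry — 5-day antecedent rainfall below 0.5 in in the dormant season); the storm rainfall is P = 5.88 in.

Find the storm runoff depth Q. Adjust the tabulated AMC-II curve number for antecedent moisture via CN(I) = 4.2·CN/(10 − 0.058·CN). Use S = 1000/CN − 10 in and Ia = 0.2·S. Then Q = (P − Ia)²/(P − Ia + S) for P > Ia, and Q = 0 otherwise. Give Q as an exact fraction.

CN(I) from CN(II)=60: (4.2·60)/(10 − 0.058·60) = 6300/163 ≈ 38.650
Max retention: S = 1000/(6300/163) − 10 = 1000/63 in (≈ 15.873 in)
Ia = 0.2S: 0.2·15.873 = 3.175 in (exactly 200/63)
Excess rainfall: 5.880 − 3.175 = 2.705 in; P > Ia so Q > 0
Runoff Q = (P−Ia)²/(P−Ia+S) = (2.705)²/(2.705+15.873) = 18156121/46086075 ≈ 0.394 in

Q = 18156121/46086075 in ≈ 0.394 in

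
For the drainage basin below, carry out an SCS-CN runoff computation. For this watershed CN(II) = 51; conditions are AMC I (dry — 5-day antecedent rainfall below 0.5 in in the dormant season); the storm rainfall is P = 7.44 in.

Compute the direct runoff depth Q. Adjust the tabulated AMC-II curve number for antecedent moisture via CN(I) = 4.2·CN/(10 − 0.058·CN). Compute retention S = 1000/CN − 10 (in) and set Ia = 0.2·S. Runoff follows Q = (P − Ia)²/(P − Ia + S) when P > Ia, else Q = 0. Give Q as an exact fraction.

Q = 60038882/188300925 in ≈ 0.319 in

CN(I) from CN(II)=51: (4.2·51)/(10 − 0.058·51) = 15300/503 ≈ 30.417
Retention S: 1000/CN − 10 with CN=30.417 → S = 3500/153 ≈ 22.876 in
Ia = 0.2S: 0.2·22.876 = 4.575 in (exactly 700/153)
P − Ia = 7.440 − 4.575 = 10958/3825 ≈ 2.865 in (> 0, runoff occurs)
Runoff Q = (P−Ia)²/(P−Ia+S) = (2.865)²/(2.865+22.876) = 60038882/188300925 ≈ 0.319 in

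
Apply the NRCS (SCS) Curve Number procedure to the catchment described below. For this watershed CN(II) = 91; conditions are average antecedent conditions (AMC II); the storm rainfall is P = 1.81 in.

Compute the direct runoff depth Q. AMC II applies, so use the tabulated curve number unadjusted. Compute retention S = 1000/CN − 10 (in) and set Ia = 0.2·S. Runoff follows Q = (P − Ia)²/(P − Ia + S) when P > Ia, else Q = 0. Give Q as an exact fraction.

Average conditions: CN = 91 (no AMC adjustment).
Retention S: 1000/CN − 10 with CN=91.000 → S = 90/91 ≈ 0.989 in
Ia = 0.2·(90/91) = 18/91 in ≈ 0.198 in
P − Ia = 1.810 − 0.198 = 14671/9100 ≈ 1.612 in (> 0, runoff occurs)
Q = (14671/9100)²/((14671/9100) + 90/91) = (215238241/82810000)/(23671/9100) = 215238241/215406100 in ≈ 0.999 in

Q = 215238241/215406100 in ≈ 0.999 in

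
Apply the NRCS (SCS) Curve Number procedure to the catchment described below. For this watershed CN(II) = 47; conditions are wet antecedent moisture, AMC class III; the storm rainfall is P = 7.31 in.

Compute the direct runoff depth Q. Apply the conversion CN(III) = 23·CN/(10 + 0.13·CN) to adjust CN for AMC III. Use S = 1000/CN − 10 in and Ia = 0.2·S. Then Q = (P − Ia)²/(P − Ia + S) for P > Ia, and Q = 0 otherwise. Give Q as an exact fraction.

Q = 468144692521/131256209100 in ≈ 3.567 in

Wet (AMC III): CN(III) = 23·47/(10 + 0.13·47) = 1081/(1611/100) = 108100/1611 ≈ 67.101
S = 1000/(108100/1611) − 10 = 5300/1081 in ≈ 4.903 in
Initial abstraction Ia = S/5 = (5300/1081)/5 = 1060/1081 ≈ 0.981 in
Excess rainfall: 7.310 − 0.981 = 6.329 in; P > Ia so Q > 0
Runoff Q = (P−Ia)²/(P−Ia+S) = (6.329)²/(6.329+4.903) = 468144692521/131256209100 ≈ 3.567 in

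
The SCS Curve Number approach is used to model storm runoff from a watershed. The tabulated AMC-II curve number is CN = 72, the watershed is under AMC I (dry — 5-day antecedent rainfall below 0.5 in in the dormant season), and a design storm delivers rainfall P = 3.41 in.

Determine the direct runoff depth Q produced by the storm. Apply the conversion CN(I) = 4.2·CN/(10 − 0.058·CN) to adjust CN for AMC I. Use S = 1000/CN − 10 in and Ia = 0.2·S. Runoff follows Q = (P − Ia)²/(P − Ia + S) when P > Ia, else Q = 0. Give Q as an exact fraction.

Adjust CN=72 to AMC I: 4.2·72/(10 − 0.058·72) → (1512/5) ÷ (728/125) = 675/13 ≈ 51.923
Retention S: 1000/CN − 10 with CN=51.923 → S = 250/27 ≈ 9.259 in
Ia = 0.2·(250/27) = 50/27 in ≈ 1.852 in
Since P=3.410 > Ia=1.852: effective rainfall P−Ia = 4207/2700 in
Runoff Q = (P−Ia)²/(P−Ia+S) = (1.558)²/(1.558+9.259) = 17698849/78858900 ≈ 0.224 in

Q = 17698849/78858900 in ≈ 0.224 in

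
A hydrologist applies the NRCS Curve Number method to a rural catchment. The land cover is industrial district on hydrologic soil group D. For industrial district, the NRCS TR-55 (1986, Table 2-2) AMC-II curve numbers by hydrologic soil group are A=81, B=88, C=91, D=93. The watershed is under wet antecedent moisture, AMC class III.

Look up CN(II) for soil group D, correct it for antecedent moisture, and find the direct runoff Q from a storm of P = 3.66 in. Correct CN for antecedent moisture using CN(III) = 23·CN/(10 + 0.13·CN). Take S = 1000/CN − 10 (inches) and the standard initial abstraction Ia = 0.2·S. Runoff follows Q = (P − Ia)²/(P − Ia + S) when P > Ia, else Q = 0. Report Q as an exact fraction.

Q = 147791806969/44858787150 in ≈ 3.295 in

NRCS table: industrial district, soil group D → CN(II) = 93
CN(III) from CN(II)=93: (23·93)/(10 + 0.13·93) = 213900/2209 ≈ 96.831
S = 1000/(213900/2209) − 10 = 700/2139 in ≈ 0.327 in
Ia = 0.2S: 0.2·0.327 = 0.065 in (exactly 140/2139)
Since P=3.660 > Ia=0.065: effective rainfall P−Ia = 384437/106950 in
Runoff Q = (P−Ia)²/(P−Ia+S) = (3.595)²/(3.595+0.327) = 147791806969/44858787150 ≈ 3.295 in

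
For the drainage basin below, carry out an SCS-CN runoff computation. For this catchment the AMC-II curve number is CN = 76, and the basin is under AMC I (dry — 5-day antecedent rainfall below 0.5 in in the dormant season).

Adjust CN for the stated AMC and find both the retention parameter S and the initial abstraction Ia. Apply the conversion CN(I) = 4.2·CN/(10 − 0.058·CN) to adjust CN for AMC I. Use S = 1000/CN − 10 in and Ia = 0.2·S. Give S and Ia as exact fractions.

CN(I) from CN(II)=76: (4.2·76)/(10 − 0.058·76) = 13300/233 ≈ 57.082
S = 1000/(13300/233) − 10 = 1000/133 in ≈ 7.519 in
Initial abstraction Ia = S/5 = (1000/133)/5 = 200/133 ≈ 1.504 in

S = 1000/133 in ≈ 7.519 in; Ia = 200/133 in ≈ 1.504 in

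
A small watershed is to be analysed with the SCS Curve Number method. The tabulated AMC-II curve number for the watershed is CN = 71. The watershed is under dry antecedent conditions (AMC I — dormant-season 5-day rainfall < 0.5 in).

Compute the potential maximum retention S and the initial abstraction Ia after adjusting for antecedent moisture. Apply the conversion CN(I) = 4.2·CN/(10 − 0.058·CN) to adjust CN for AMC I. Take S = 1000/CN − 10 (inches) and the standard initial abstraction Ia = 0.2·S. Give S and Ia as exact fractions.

S = 14500/1491 in ≈ 9.725 in; Ia = 2900/1491 in ≈ 1.945 in

CN(I) from CN(II)=71: (4.2·71)/(10 − 0.058·71) = 149100/2941 ≈ 50.697
S = 1000/(149100/2941) − 10 = 14500/1491 in ≈ 9.725 in
Ia = 0.2S: 0.2·9.725 = 1.945 in (exactly 2900/1491)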